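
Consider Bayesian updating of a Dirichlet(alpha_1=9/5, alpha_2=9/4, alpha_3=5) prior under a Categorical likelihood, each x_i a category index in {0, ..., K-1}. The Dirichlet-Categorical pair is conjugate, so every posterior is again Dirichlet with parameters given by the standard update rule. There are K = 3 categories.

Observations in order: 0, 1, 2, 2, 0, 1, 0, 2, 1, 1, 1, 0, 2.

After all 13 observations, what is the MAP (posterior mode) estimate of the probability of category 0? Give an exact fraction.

32/127

obs 1: x=0 → posterior Dirichlet(14/5, 9/4, 5)
obs 2: x=1 → posterior Dirichlet(14/5, 13/4, 5)
obs 3: x=2 → posterior Dirichlet(14/5, 13/4, 6)
obs 4: x=2 → posterior Dirichlet(14/5, 13/4, 7)
obs 5: x=0 → posterior Dirichlet(19/5, 13/4, 7)
obs 6: x=1 → posterior Dirichlet(19/5, 17/4, 7)
obs 7: x=0 → posterior Dirichlet(24/5, 17/4, 7)
obs 8: x=2 → posterior Dirichlet(24/5, 17/4, 8)
obs 9: x=1 → posterior Dirichlet(24/5, 21/4, 8)
obs 10: x=1 → posterior Dirichlet(24/5, 25/4, 8)
obs 11: x=1 → posterior Dirichlet(24/5, 29/4, 8)
obs 12: x=0 → posterior Dirichlet(29/5, 29/4, 8)
obs 13: x=2 → posterior Dirichlet(29/5, 29/4, 9)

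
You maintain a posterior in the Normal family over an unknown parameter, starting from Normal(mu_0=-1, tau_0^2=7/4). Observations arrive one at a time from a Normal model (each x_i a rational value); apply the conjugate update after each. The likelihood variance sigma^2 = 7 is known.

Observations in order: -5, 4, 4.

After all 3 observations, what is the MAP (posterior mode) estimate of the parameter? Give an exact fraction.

-1/7

obs 1: x=-5 → posterior Normal(-9/5, 7/5)
obs 2: x=4 → posterior Normal(-5/6, 7/6)
obs 3: x=4 → posterior Normal(-1/7, 1)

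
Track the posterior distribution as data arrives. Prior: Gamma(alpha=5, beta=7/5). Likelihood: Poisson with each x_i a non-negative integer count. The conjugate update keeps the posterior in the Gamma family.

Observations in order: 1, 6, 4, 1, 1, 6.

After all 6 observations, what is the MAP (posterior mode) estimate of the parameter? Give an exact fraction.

obs 1: x=1 → posterior Gamma(6, 12/5)
obs 2: x=6 → posterior Gamma(12, 17/5)
obs 3: x=4 → posterior Gamma(16, 22/5)
obs 4: x=1 → posterior Gamma(17, 27/5)
obs 5: x=1 → posterior Gamma(18, 32/5)
obs 6: x=6 → posterior Gamma(24, 37/5)

115/37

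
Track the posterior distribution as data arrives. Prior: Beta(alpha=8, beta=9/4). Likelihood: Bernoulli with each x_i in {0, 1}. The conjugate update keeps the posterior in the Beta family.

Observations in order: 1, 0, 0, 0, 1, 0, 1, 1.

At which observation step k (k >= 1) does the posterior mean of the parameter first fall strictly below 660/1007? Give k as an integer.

obs 1: x=1 → posterior Beta(9, 9/4)
obs 2: x=0 → posterior Beta(9, 13/4)
obs 3: x=0 → posterior Beta(9, 17/4)
obs 4: x=0 → posterior Beta(9, 21/4)
obs 5: x=1 → posterior Beta(10, 21/4)
obs 6: x=0 → posterior Beta(10, 25/4)
obs 7: x=1 → posterior Beta(11, 25/4)
obs 8: x=1 → posterior Beta(12, 25/4)

k = 4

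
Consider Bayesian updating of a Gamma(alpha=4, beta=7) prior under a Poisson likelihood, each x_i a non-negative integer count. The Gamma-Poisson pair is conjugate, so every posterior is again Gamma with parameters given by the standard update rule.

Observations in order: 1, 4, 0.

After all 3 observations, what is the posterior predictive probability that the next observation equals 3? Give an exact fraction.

obs 1: x=1 → posterior Gamma(5, 8)
obs 2: x=4 → posterior Gamma(9, 9)
obs 3: x=0 → posterior Gamma(9, 10)

15000000000/285311670611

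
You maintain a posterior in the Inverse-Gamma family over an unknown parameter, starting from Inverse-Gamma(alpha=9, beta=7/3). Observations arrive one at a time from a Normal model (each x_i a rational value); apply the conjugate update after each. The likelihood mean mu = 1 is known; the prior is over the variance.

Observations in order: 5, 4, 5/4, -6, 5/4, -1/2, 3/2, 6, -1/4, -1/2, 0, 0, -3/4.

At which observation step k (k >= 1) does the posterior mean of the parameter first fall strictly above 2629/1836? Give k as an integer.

obs 1: x=5 → posterior Inverse-Gamma(19/2, 31/3)
obs 2: x=4 → posterior Inverse-Gamma(10, 89/6)
obs 3: x=5/4 → posterior Inverse-Gamma(21/2, 1427/96)
obs 4: x=-6 → posterior Inverse-Gamma(11, 3779/96)
obs 5: x=5/4 → posterior Inverse-Gamma(23/2, 1891/48)
obs 6: x=-1/2 → posterior Inverse-Gamma(12, 1945/48)
obs 7: x=3/2 → posterior Inverse-Gamma(25/2, 1951/48)
obs 8: x=6 → posterior Inverse-Gamma(13, 2551/48)
obs 9: x=-1/4 → posterior Inverse-Gamma(27/2, 5177/96)
obs 10: x=-1/2 → posterior Inverse-Gamma(14, 5285/96)
obs 11: x=0 → posterior Inverse-Gamma(29/2, 5333/96)
obs 12: x=0 → posterior Inverse-Gamma(15, 5381/96)
obs 13: x=-3/4 → posterior Inverse-Gamma(31/2, 691/12)

k = 2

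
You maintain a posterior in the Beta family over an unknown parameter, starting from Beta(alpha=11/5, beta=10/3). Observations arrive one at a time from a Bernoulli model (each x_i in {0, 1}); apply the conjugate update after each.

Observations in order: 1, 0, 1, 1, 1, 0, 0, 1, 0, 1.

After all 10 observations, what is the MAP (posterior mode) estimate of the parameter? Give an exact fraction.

108/203

obs 1: x=1 → posterior Beta(16/5, 10/3)
obs 2: x=0 → posterior Beta(16/5, 13/3)
obs 3: x=1 → posterior Beta(21/5, 13/3)
obs 4: x=1 → posterior Beta(26/5, 13/3)
obs 5: x=1 → posterior Beta(31/5, 13/3)
obs 6: x=0 → posterior Beta(31/5, 16/3)
obs 7: x=0 → posterior Beta(31/5, 19/3)
obs 8: x=1 → posterior Beta(36/5, 19/3)
obs 9: x=0 → posterior Beta(36/5, 22/3)
obs 10: x=1 → posterior Beta(41/5, 22/3)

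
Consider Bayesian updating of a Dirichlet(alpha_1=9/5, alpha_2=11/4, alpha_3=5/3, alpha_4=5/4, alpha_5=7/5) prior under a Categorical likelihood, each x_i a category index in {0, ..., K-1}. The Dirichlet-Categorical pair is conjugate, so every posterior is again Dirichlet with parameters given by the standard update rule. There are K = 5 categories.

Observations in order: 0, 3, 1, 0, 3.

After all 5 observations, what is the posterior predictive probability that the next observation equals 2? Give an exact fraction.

obs 1: x=0 → posterior Dirichlet(14/5, 11/4, 5/3, 5/4, 7/5)
obs 2: x=3 → posterior Dirichlet(14/5, 11/4, 5/3, 9/4, 7/5)
obs 3: x=1 → posterior Dirichlet(14/5, 15/4, 5/3, 9/4, 7/5)
obs 4: x=0 → posterior Dirichlet(19/5, 15/4, 5/3, 9/4, 7/5)
obs 5: x=3 → posterior Dirichlet(19/5, 15/4, 5/3, 13/4, 7/5)

25/208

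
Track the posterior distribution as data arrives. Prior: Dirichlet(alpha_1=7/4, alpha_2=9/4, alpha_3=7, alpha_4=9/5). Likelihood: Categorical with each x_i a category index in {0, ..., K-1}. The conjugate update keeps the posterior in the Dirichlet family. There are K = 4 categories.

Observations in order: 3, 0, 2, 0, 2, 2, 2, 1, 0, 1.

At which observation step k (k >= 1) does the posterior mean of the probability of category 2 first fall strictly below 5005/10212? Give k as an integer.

k = 2

obs 1: x=3 → posterior Dirichlet(7/4, 9/4, 7, 14/5)
obs 2: x=0 → posterior Dirichlet(11/4, 9/4, 7, 14/5)
obs 3: x=2 → posterior Dirichlet(11/4, 9/4, 8, 14/5)
obs 4: x=0 → posterior Dirichlet(15/4, 9/4, 8, 14/5)
obs 5: x=2 → posterior Dirichlet(15/4, 9/4, 9, 14/5)
obs 6: x=2 → posterior Dirichlet(15/4, 9/4, 10, 14/5)
obs 7: x=2 → posterior Dirichlet(15/4, 9/4, 11, 14/5)
obs 8: x=1 → posterior Dirichlet(15/4, 13/4, 11, 14/5)
obs 9: x=0 → posterior Dirichlet(19/4, 13/4, 11, 14/5)
obs 10: x=1 → posterior Dirichlet(19/4, 17/4, 11, 14/5)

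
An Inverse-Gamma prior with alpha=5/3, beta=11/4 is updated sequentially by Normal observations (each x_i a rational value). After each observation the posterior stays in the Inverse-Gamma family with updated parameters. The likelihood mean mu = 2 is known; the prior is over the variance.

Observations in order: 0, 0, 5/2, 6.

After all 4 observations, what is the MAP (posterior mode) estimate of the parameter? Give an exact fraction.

obs 1: x=0 → posterior Inverse-Gamma(13/6, 19/4)
obs 2: x=0 → posterior Inverse-Gamma(8/3, 27/4)
obs 3: x=5/2 → posterior Inverse-Gamma(19/6, 55/8)
obs 4: x=6 → posterior Inverse-Gamma(11/3, 119/8)

51/16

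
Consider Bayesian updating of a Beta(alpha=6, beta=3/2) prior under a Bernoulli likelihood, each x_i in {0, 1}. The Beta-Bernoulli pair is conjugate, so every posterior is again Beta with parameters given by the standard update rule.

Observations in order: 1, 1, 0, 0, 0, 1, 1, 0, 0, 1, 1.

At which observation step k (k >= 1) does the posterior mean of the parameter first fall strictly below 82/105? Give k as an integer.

k = 3

obs 1: x=1 → posterior Beta(7, 3/2)
obs 2: x=1 → posterior Beta(8, 3/2)
obs 3: x=0 → posterior Beta(8, 5/2)
obs 4: x=0 → posterior Beta(8, 7/2)
obs 5: x=0 → posterior Beta(8, 9/2)
obs 6: x=1 → posterior Beta(9, 9/2)
obs 7: x=1 → posterior Beta(10, 9/2)
obs 8: x=0 → posterior Beta(10, 11/2)
obs 9: x=0 → posterior Beta(10, 13/2)
obs 10: x=1 → posterior Beta(11, 13/2)
obs 11: x=1 → posterior Beta(12, 13/2)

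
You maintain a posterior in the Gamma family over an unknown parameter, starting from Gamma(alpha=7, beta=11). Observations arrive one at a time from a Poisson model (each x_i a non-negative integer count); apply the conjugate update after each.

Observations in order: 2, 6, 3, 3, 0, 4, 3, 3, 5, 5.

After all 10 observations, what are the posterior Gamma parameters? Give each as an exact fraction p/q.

obs 1: x=2 → posterior Gamma(9, 12)
obs 2: x=6 → posterior Gamma(15, 13)
obs 3: x=3 → posterior Gamma(18, 14)
obs 4: x=3 → posterior Gamma(21, 15)
obs 5: x=0 → posterior Gamma(21, 16)
obs 6: x=4 → posterior Gamma(25, 17)
obs 7: x=3 → posterior Gamma(28, 18)
obs 8: x=3 → posterior Gamma(31, 19)
obs 9: x=5 → posterior Gamma(36, 20)
obs 10: x=5 → posterior Gamma(41, 21)

alpha=41, beta=21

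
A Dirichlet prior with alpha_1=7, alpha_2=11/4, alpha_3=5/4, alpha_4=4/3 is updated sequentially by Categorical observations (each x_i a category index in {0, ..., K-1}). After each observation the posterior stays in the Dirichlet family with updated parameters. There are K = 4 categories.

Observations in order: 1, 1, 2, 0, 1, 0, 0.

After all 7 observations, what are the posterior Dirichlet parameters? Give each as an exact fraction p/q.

alpha_1=10, alpha_2=23/4, alpha_3=9/4, alpha_4=4/3

obs 1: x=1 → posterior Dirichlet(7, 15/4, 5/4, 4/3)
obs 2: x=1 → posterior Dirichlet(7, 19/4, 5/4, 4/3)
obs 3: x=2 → posterior Dirichlet(7, 19/4, 9/4, 4/3)
obs 4: x=0 → posterior Dirichlet(8, 19/4, 9/4, 4/3)
obs 5: x=1 → posterior Dirichlet(8, 23/4, 9/4, 4/3)
obs 6: x=0 → posterior Dirichlet(9, 23/4, 9/4, 4/3)
obs 7: x=0 → posterior Dirichlet(10, 23/4, 9/4, 4/3)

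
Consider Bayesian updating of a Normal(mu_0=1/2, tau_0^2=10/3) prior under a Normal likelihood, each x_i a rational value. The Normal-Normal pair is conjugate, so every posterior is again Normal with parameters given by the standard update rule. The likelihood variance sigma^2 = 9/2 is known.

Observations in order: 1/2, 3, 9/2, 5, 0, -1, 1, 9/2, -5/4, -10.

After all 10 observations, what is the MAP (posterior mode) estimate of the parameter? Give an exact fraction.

277/454

obs 1: x=1/2 → posterior Normal(1/2, 90/47)
obs 2: x=3 → posterior Normal(167/134, 90/67)
obs 3: x=9/2 → posterior Normal(347/174, 30/29)
obs 4: x=5 → posterior Normal(547/214, 90/107)
obs 5: x=0 → posterior Normal(547/254, 90/127)
obs 6: x=-1 → posterior Normal(169/98, 30/49)
obs 7: x=1 → posterior Normal(547/334, 90/167)
obs 8: x=9/2 → posterior Normal(727/374, 90/187)
obs 9: x=-5/4 → posterior Normal(677/414, 10/23)
obs 10: x=-10 → posterior Normal(277/454, 90/227)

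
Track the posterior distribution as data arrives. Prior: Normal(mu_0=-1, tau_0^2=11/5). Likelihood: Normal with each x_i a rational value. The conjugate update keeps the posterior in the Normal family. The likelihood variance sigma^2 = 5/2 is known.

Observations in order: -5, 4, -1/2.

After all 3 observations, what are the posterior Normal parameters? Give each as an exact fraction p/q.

mu_0=-58/91, tau_0^2=55/91

obs 1: x=-5 → posterior Normal(-135/47, 55/47)
obs 2: x=4 → posterior Normal(-47/69, 55/69)
obs 3: x=-1/2 → posterior Normal(-58/91, 55/91)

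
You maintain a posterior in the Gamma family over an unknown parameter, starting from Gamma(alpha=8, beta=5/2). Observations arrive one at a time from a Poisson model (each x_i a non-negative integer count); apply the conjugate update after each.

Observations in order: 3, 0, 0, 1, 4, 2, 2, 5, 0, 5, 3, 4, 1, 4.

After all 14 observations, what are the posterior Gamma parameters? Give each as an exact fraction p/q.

obs 1: x=3 → posterior Gamma(11, 7/2)
obs 2: x=0 → posterior Gamma(11, 9/2)
obs 3: x=0 → posterior Gamma(11, 11/2)
obs 4: x=1 → posterior Gamma(12, 13/2)
obs 5: x=4 → posterior Gamma(16, 15/2)
obs 6: x=2 → posterior Gamma(18, 17/2)
obs 7: x=2 → posterior Gamma(20, 19/2)
obs 8: x=5 → posterior Gamma(25, 21/2)
obs 9: x=0 → posterior Gamma(25, 23/2)
obs 10: x=5 → posterior Gamma(30, 25/2)
obs 11: x=3 → posterior Gamma(33, 27/2)
obs 12: x=4 → posterior Gamma(37, 29/2)
obs 13: x=1 → posterior Gamma(38, 31/2)
obs 14: x=4 → posterior Gamma(42, 33/2)

alpha=42, beta=33/2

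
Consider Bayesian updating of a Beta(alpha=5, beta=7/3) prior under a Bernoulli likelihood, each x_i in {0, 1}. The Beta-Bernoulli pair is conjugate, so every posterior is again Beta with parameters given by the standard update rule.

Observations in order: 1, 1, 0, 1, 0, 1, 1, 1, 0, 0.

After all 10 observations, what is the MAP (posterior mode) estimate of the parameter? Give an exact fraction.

15/23

obs 1: x=1 → posterior Beta(6, 7/3)
obs 2: x=1 → posterior Beta(7, 7/3)
obs 3: x=0 → posterior Beta(7, 10/3)
obs 4: x=1 → posterior Beta(8, 10/3)
obs 5: x=0 → posterior Beta(8, 13/3)
obs 6: x=1 → posterior Beta(9, 13/3)
obs 7: x=1 → posterior Beta(10, 13/3)
obs 8: x=1 → posterior Beta(11, 13/3)
obs 9: x=0 → posterior Beta(11, 16/3)
obs 10: x=0 → posterior Beta(11, 19/3)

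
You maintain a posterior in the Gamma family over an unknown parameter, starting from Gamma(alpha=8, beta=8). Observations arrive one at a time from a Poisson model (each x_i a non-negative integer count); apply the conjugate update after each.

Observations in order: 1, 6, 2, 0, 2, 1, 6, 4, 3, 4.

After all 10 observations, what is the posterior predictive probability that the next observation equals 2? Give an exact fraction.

1031061125732888547964644019537604737429527330816/3914144333903073791808962606796280957916632792441

obs 1: x=1 → posterior Gamma(9, 9)
obs 2: x=6 → posterior Gamma(15, 10)
obs 3: x=2 → posterior Gamma(17, 11)
obs 4: x=0 → posterior Gamma(17, 12)
obs 5: x=2 → posterior Gamma(19, 13)
obs 6: x=1 → posterior Gamma(20, 14)
obs 7: x=6 → posterior Gamma(26, 15)
obs 8: x=4 → posterior Gamma(30, 16)
obs 9: x=3 → posterior Gamma(33, 17)
obs 10: x=4 → posterior Gamma(37, 18)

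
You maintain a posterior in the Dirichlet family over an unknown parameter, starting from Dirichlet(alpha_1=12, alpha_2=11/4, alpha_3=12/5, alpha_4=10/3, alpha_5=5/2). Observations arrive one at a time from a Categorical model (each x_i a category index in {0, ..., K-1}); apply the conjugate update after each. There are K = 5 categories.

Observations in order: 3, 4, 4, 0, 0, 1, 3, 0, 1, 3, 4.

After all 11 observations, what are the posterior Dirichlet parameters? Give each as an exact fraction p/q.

obs 1: x=3 → posterior Dirichlet(12, 11/4, 12/5, 13/3, 5/2)
obs 2: x=4 → posterior Dirichlet(12, 11/4, 12/5, 13/3, 7/2)
obs 3: x=4 → posterior Dirichlet(12, 11/4, 12/5, 13/3, 9/2)
obs 4: x=0 → posterior Dirichlet(13, 11/4, 12/5, 13/3, 9/2)
obs 5: x=0 → posterior Dirichlet(14, 11/4, 12/5, 13/3, 9/2)
obs 6: x=1 → posterior Dirichlet(14, 15/4, 12/5, 13/3, 9/2)
obs 7: x=3 → posterior Dirichlet(14, 15/4, 12/5, 16/3, 9/2)
obs 8: x=0 → posterior Dirichlet(15, 15/4, 12/5, 16/3, 9/2)
obs 9: x=1 → posterior Dirichlet(15, 19/4, 12/5, 16/3, 9/2)
obs 10: x=3 → posterior Dirichlet(15, 19/4, 12/5, 19/3, 9/2)
obs 11: x=4 → posterior Dirichlet(15, 19/4, 12/5, 19/3, 11/2)

alpha_1=15, alpha_2=19/4, alpha_3=12/5, alpha_4=19/3, alpha_5=11/2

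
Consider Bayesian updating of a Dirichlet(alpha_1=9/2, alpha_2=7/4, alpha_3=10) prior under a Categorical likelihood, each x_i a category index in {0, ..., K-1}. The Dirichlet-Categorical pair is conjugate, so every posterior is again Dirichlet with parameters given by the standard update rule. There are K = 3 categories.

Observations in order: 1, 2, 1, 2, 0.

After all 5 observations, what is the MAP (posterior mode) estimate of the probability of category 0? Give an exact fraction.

obs 1: x=1 → posterior Dirichlet(9/2, 11/4, 10)
obs 2: x=2 → posterior Dirichlet(9/2, 11/4, 11)
obs 3: x=1 → posterior Dirichlet(9/2, 15/4, 11)
obs 4: x=2 → posterior Dirichlet(9/2, 15/4, 12)
obs 5: x=0 → posterior Dirichlet(11/2, 15/4, 12)

18/73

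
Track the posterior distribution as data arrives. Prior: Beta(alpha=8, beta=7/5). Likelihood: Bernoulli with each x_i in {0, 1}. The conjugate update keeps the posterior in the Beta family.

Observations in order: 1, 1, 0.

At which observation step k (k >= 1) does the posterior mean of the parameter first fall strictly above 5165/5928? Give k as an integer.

obs 1: x=1 → posterior Beta(9, 7/5)
obs 2: x=1 → posterior Beta(10, 7/5)
obs 3: x=0 → posterior Beta(10, 12/5)

k = 2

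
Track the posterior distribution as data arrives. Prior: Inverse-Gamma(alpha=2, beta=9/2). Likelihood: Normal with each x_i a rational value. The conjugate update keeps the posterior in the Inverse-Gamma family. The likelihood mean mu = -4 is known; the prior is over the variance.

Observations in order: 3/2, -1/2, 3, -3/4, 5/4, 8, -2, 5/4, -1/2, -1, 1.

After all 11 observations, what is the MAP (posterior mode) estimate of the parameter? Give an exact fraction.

obs 1: x=3/2 → posterior Inverse-Gamma(5/2, 157/8)
obs 2: x=-1/2 → posterior Inverse-Gamma(3, 103/4)
obs 3: x=3 → posterior Inverse-Gamma(7/2, 201/4)
obs 4: x=-3/4 → posterior Inverse-Gamma(4, 1777/32)
obs 5: x=5/4 → posterior Inverse-Gamma(9/2, 1109/16)
obs 6: x=8 → posterior Inverse-Gamma(5, 2261/16)
obs 7: x=-2 → posterior Inverse-Gamma(11/2, 2293/16)
obs 8: x=5/4 → posterior Inverse-Gamma(6, 5027/32)
obs 9: x=-1/2 → posterior Inverse-Gamma(13/2, 5223/32)
obs 10: x=-1 → posterior Inverse-Gamma(7, 5367/32)
obs 11: x=1 → posterior Inverse-Gamma(15/2, 5767/32)

5767/272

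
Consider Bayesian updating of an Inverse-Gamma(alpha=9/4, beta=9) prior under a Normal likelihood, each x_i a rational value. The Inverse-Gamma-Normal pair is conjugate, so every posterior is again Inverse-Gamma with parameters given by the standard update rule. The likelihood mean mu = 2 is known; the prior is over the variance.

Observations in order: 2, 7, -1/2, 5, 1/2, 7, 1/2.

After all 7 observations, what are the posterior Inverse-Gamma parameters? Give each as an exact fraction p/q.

alpha=23/4, beta=351/8

obs 1: x=2 → posterior Inverse-Gamma(11/4, 9)
obs 2: x=7 → posterior Inverse-Gamma(13/4, 43/2)
obs 3: x=-1/2 → posterior Inverse-Gamma(15/4, 197/8)
obs 4: x=5 → posterior Inverse-Gamma(17/4, 233/8)
obs 5: x=1/2 → posterior Inverse-Gamma(19/4, 121/4)
obs 6: x=7 → posterior Inverse-Gamma(21/4, 171/4)
obs 7: x=1/2 → posterior Inverse-Gamma(23/4, 351/8)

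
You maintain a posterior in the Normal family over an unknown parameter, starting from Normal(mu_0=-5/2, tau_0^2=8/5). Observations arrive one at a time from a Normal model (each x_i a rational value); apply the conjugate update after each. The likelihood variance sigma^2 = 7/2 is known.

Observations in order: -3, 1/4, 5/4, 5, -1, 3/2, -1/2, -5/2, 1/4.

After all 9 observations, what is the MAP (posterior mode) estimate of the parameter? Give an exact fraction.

obs 1: x=-3 → posterior Normal(-271/102, 56/51)
obs 2: x=1/4 → posterior Normal(-263/134, 56/67)
obs 3: x=5/4 → posterior Normal(-223/166, 56/83)
obs 4: x=5 → posterior Normal(-7/22, 56/99)
obs 5: x=-1 → posterior Normal(-19/46, 56/115)
obs 6: x=3/2 → posterior Normal(-47/262, 56/131)
obs 7: x=-1/2 → posterior Normal(-3/14, 8/21)
obs 8: x=-5/2 → posterior Normal(-143/326, 56/163)
obs 9: x=1/4 → posterior Normal(-135/358, 56/179)

-135/358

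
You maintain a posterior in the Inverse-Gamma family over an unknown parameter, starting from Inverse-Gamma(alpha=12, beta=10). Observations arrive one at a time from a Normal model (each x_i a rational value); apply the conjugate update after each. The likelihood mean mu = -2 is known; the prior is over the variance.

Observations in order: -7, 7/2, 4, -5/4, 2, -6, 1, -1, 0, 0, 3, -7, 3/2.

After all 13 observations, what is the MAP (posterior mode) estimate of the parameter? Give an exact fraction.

1195/208

obs 1: x=-7 → posterior Inverse-Gamma(25/2, 45/2)
obs 2: x=7/2 → posterior Inverse-Gamma(13, 301/8)
obs 3: x=4 → posterior Inverse-Gamma(27/2, 445/8)
obs 4: x=-5/4 → posterior Inverse-Gamma(14, 1789/32)
obs 5: x=2 → posterior Inverse-Gamma(29/2, 2045/32)
obs 6: x=-6 → posterior Inverse-Gamma(15, 2301/32)
obs 7: x=1 → posterior Inverse-Gamma(31/2, 2445/32)
obs 8: x=-1 → posterior Inverse-Gamma(16, 2461/32)
obs 9: x=0 → posterior Inverse-Gamma(33/2, 2525/32)
obs 10: x=0 → posterior Inverse-Gamma(17, 2589/32)
obs 11: x=3 → posterior Inverse-Gamma(35/2, 2989/32)
obs 12: x=-7 → posterior Inverse-Gamma(18, 3389/32)
obs 13: x=3/2 → posterior Inverse-Gamma(37/2, 3585/32)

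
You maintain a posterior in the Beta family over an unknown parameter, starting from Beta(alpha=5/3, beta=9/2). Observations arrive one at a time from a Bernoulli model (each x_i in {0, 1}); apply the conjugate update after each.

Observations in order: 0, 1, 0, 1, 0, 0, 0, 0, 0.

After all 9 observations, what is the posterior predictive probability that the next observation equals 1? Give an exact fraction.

obs 1: x=0 → posterior Beta(5/3, 11/2)
obs 2: x=1 → posterior Beta(8/3, 11/2)
obs 3: x=0 → posterior Beta(8/3, 13/2)
obs 4: x=1 → posterior Beta(11/3, 13/2)
obs 5: x=0 → posterior Beta(11/3, 15/2)
obs 6: x=0 → posterior Beta(11/3, 17/2)
obs 7: x=0 → posterior Beta(11/3, 19/2)
obs 8: x=0 → posterior Beta(11/3, 21/2)
obs 9: x=0 → posterior Beta(11/3, 23/2)

22/91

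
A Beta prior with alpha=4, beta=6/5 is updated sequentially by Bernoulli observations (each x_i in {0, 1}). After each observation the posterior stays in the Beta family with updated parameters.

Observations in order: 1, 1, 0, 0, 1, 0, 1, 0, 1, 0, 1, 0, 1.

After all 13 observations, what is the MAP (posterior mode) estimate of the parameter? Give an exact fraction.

50/81

obs 1: x=1 → posterior Beta(5, 6/5)
obs 2: x=1 → posterior Beta(6, 6/5)
obs 3: x=0 → posterior Beta(6, 11/5)
obs 4: x=0 → posterior Beta(6, 16/5)
obs 5: x=1 → posterior Beta(7, 16/5)
obs 6: x=0 → posterior Beta(7, 21/5)
obs 7: x=1 → posterior Beta(8, 21/5)
obs 8: x=0 → posterior Beta(8, 26/5)
obs 9: x=1 → posterior Beta(9, 26/5)
obs 10: x=0 → posterior Beta(9, 31/5)
obs 11: x=1 → posterior Beta(10, 31/5)
obs 12: x=0 → posterior Beta(10, 36/5)
obs 13: x=1 → posterior Beta(11, 36/5)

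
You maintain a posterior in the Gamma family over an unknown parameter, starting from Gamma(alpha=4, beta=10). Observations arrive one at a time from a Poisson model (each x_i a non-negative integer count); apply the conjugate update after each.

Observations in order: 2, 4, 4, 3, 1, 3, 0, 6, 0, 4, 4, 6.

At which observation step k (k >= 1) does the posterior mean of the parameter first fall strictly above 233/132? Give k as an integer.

obs 1: x=2 → posterior Gamma(6, 11)
obs 2: x=4 → posterior Gamma(10, 12)
obs 3: x=4 → posterior Gamma(14, 13)
obs 4: x=3 → posterior Gamma(17, 14)
obs 5: x=1 → posterior Gamma(18, 15)
obs 6: x=3 → posterior Gamma(21, 16)
obs 7: x=0 → posterior Gamma(21, 17)
obs 8: x=6 → posterior Gamma(27, 18)
obs 9: x=0 → posterior Gamma(27, 19)
obs 10: x=4 → posterior Gamma(31, 20)
obs 11: x=4 → posterior Gamma(35, 21)
obs 12: x=6 → posterior Gamma(41, 22)

k = 12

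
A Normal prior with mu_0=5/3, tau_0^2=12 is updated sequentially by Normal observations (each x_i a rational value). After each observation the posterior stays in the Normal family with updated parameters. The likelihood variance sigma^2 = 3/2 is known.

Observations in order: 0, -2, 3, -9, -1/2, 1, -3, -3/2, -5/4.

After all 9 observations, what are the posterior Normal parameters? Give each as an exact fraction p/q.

mu_0=-313/219, tau_0^2=12/73

obs 1: x=0 → posterior Normal(5/27, 4/3)
obs 2: x=-2 → posterior Normal(-43/51, 12/17)
obs 3: x=3 → posterior Normal(29/75, 12/25)
obs 4: x=-9 → posterior Normal(-17/9, 4/11)
obs 5: x=-1/2 → posterior Normal(-199/123, 12/41)
obs 6: x=1 → posterior Normal(-25/21, 12/49)
obs 7: x=-3 → posterior Normal(-13/9, 4/19)
obs 8: x=-3/2 → posterior Normal(-283/195, 12/65)
obs 9: x=-5/4 → posterior Normal(-313/219, 12/73)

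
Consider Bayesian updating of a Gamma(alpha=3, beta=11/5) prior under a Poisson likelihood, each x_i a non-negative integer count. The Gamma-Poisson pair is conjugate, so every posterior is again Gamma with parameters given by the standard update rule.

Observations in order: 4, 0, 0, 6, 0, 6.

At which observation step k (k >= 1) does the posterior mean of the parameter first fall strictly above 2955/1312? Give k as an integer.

k = 6

obs 1: x=4 → posterior Gamma(7, 16/5)
obs 2: x=0 → posterior Gamma(7, 21/5)
obs 3: x=0 → posterior Gamma(7, 26/5)
obs 4: x=6 → posterior Gamma(13, 31/5)
obs 5: x=0 → posterior Gamma(13, 36/5)
obs 6: x=6 → posterior Gamma(19, 41/5)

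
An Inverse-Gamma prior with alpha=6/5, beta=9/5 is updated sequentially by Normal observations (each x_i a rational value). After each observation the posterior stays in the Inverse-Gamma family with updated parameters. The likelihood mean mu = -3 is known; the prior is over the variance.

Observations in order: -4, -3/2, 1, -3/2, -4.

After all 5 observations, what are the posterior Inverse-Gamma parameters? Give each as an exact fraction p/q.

alpha=37/10, beta=261/20

obs 1: x=-4 → posterior Inverse-Gamma(17/10, 23/10)
obs 2: x=-3/2 → posterior Inverse-Gamma(11/5, 137/40)
obs 3: x=1 → posterior Inverse-Gamma(27/10, 457/40)
obs 4: x=-3/2 → posterior Inverse-Gamma(16/5, 251/20)
obs 5: x=-4 → posterior Inverse-Gamma(37/10, 261/20)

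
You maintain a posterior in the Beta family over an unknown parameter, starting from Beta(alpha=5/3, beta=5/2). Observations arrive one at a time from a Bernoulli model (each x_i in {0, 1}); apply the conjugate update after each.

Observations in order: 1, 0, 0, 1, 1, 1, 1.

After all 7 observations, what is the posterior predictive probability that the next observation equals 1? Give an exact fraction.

40/67

obs 1: x=1 → posterior Beta(8/3, 5/2)
obs 2: x=0 → posterior Beta(8/3, 7/2)
obs 3: x=0 → posterior Beta(8/3, 9/2)
obs 4: x=1 → posterior Beta(11/3, 9/2)
obs 5: x=1 → posterior Beta(14/3, 9/2)
obs 6: x=1 → posterior Beta(17/3, 9/2)
obs 7: x=1 → posterior Beta(20/3, 9/2)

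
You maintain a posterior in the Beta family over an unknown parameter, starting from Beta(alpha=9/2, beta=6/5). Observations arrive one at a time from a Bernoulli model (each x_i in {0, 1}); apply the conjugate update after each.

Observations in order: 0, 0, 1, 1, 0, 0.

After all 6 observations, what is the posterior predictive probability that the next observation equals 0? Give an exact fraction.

4/9

obs 1: x=0 → posterior Beta(9/2, 11/5)
obs 2: x=0 → posterior Beta(9/2, 16/5)
obs 3: x=1 → posterior Beta(11/2, 16/5)
obs 4: x=1 → posterior Beta(13/2, 16/5)
obs 5: x=0 → posterior Beta(13/2, 21/5)
obs 6: x=0 → posterior Beta(13/2, 26/5)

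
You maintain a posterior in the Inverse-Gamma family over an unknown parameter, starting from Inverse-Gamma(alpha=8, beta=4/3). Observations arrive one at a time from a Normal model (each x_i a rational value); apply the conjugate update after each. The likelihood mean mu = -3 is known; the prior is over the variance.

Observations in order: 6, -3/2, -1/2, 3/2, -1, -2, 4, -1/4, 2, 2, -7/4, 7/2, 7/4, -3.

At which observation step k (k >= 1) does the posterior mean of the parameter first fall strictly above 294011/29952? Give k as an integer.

obs 1: x=6 → posterior Inverse-Gamma(17/2, 251/6)
obs 2: x=-3/2 → posterior Inverse-Gamma(9, 1031/24)
obs 3: x=-1/2 → posterior Inverse-Gamma(19/2, 553/12)
obs 4: x=3/2 → posterior Inverse-Gamma(10, 1349/24)
obs 5: x=-1 → posterior Inverse-Gamma(21/2, 1397/24)
obs 6: x=-2 → posterior Inverse-Gamma(11, 1409/24)
obs 7: x=4 → posterior Inverse-Gamma(23/2, 1997/24)
obs 8: x=-1/4 → posterior Inverse-Gamma(12, 8351/96)
obs 9: x=2 → posterior Inverse-Gamma(25/2, 9551/96)
obs 10: x=2 → posterior Inverse-Gamma(13, 10751/96)
obs 11: x=-7/4 → posterior Inverse-Gamma(27/2, 5413/48)
obs 12: x=7/2 → posterior Inverse-Gamma(14, 6427/48)
obs 13: x=7/4 → posterior Inverse-Gamma(29/2, 13937/96)
obs 14: x=-3 → posterior Inverse-Gamma(15, 13937/96)

k = 12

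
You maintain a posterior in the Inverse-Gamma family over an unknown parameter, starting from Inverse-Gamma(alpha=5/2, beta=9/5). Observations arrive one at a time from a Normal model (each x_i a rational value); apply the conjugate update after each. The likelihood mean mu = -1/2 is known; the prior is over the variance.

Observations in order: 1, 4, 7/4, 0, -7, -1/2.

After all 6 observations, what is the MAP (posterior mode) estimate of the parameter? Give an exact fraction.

5893/1040

obs 1: x=1 → posterior Inverse-Gamma(3, 117/40)
obs 2: x=4 → posterior Inverse-Gamma(7/2, 261/20)
obs 3: x=7/4 → posterior Inverse-Gamma(4, 2493/160)
obs 4: x=0 → posterior Inverse-Gamma(9/2, 2513/160)
obs 5: x=-7 → posterior Inverse-Gamma(5, 5893/160)
obs 6: x=-1/2 → posterior Inverse-Gamma(11/2, 5893/160)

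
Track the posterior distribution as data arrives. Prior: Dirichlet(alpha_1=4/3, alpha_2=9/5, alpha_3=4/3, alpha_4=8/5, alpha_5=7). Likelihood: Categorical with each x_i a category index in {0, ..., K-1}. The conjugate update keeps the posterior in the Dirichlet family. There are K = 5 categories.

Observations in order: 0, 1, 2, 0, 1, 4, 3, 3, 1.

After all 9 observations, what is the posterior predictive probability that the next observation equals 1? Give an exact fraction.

72/331

obs 1: x=0 → posterior Dirichlet(7/3, 9/5, 4/3, 8/5, 7)
obs 2: x=1 → posterior Dirichlet(7/3, 14/5, 4/3, 8/5, 7)
obs 3: x=2 → posterior Dirichlet(7/3, 14/5, 7/3, 8/5, 7)
obs 4: x=0 → posterior Dirichlet(10/3, 14/5, 7/3, 8/5, 7)
obs 5: x=1 → posterior Dirichlet(10/3, 19/5, 7/3, 8/5, 7)
obs 6: x=4 → posterior Dirichlet(10/3, 19/5, 7/3, 8/5, 8)
obs 7: x=3 → posterior Dirichlet(10/3, 19/5, 7/3, 13/5, 8)
obs 8: x=3 → posterior Dirichlet(10/3, 19/5, 7/3, 18/5, 8)
obs 9: x=1 → posterior Dirichlet(10/3, 24/5, 7/3, 18/5, 8)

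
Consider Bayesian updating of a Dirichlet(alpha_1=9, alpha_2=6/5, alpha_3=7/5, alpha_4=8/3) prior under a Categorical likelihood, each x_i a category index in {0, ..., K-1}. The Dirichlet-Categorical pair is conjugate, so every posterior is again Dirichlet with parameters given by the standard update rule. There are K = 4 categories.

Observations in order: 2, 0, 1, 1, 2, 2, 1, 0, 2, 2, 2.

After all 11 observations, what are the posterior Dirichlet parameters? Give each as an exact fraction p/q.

alpha_1=11, alpha_2=21/5, alpha_3=37/5, alpha_4=8/3

obs 1: x=2 → posterior Dirichlet(9, 6/5, 12/5, 8/3)
obs 2: x=0 → posterior Dirichlet(10, 6/5, 12/5, 8/3)
obs 3: x=1 → posterior Dirichlet(10, 11/5, 12/5, 8/3)
obs 4: x=1 → posterior Dirichlet(10, 16/5, 12/5, 8/3)
obs 5: x=2 → posterior Dirichlet(10, 16/5, 17/5, 8/3)
obs 6: x=2 → posterior Dirichlet(10, 16/5, 22/5, 8/3)
obs 7: x=1 → posterior Dirichlet(10, 21/5, 22/5, 8/3)
obs 8: x=0 → posterior Dirichlet(11, 21/5, 22/5, 8/3)
obs 9: x=2 → posterior Dirichlet(11, 21/5, 27/5, 8/3)
obs 10: x=2 → posterior Dirichlet(11, 21/5, 32/5, 8/3)
obs 11: x=2 → posterior Dirichlet(11, 21/5, 37/5, 8/3)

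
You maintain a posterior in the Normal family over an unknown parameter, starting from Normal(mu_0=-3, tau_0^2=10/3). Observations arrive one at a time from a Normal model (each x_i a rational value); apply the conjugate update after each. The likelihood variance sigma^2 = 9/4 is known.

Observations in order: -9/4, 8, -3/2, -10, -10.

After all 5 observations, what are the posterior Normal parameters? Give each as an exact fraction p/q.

obs 1: x=-9/4 → posterior Normal(-171/67, 90/67)
obs 2: x=8 → posterior Normal(149/107, 90/107)
obs 3: x=-3/2 → posterior Normal(89/147, 30/49)
obs 4: x=-10 → posterior Normal(-311/187, 90/187)
obs 5: x=-10 → posterior Normal(-711/227, 90/227)

mu_0=-711/227, tau_0^2=90/227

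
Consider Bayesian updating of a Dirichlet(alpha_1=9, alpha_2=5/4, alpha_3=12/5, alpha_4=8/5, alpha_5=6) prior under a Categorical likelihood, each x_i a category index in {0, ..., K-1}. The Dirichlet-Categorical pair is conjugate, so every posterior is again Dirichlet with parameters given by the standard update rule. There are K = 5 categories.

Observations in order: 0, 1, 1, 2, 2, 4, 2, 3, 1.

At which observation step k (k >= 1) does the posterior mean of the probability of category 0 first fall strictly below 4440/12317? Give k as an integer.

k = 8

obs 1: x=0 → posterior Dirichlet(10, 5/4, 12/5, 8/5, 6)
obs 2: x=1 → posterior Dirichlet(10, 9/4, 12/5, 8/5, 6)
obs 3: x=1 → posterior Dirichlet(10, 13/4, 12/5, 8/5, 6)
obs 4: x=2 → posterior Dirichlet(10, 13/4, 17/5, 8/5, 6)
obs 5: x=2 → posterior Dirichlet(10, 13/4, 22/5, 8/5, 6)
obs 6: x=4 → posterior Dirichlet(10, 13/4, 22/5, 8/5, 7)
obs 7: x=2 → posterior Dirichlet(10, 13/4, 27/5, 8/5, 7)
obs 8: x=3 → posterior Dirichlet(10, 13/4, 27/5, 13/5, 7)
obs 9: x=1 → posterior Dirichlet(10, 17/4, 27/5, 13/5, 7)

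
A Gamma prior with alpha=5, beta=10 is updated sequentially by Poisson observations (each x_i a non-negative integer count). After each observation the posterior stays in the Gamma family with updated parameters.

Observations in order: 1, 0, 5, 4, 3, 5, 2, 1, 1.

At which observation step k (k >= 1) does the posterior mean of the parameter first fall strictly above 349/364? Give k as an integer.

k = 4

obs 1: x=1 → posterior Gamma(6, 11)
obs 2: x=0 → posterior Gamma(6, 12)
obs 3: x=5 → posterior Gamma(11, 13)
obs 4: x=4 → posterior Gamma(15, 14)
obs 5: x=3 → posterior Gamma(18, 15)
obs 6: x=5 → posterior Gamma(23, 16)
obs 7: x=2 → posterior Gamma(25, 17)
obs 8: x=1 → posterior Gamma(26, 18)
obs 9: x=1 → posterior Gamma(27, 19)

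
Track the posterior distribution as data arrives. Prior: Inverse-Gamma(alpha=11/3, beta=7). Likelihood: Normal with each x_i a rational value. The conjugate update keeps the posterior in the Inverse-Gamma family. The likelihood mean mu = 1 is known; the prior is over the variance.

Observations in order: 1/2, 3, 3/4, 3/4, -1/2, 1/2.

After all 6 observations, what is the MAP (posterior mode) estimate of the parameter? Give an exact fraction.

obs 1: x=1/2 → posterior Inverse-Gamma(25/6, 57/8)
obs 2: x=3 → posterior Inverse-Gamma(14/3, 73/8)
obs 3: x=3/4 → posterior Inverse-Gamma(31/6, 293/32)
obs 4: x=3/4 → posterior Inverse-Gamma(17/3, 147/16)
obs 5: x=-1/2 → posterior Inverse-Gamma(37/6, 165/16)
obs 6: x=1/2 → posterior Inverse-Gamma(20/3, 167/16)

501/368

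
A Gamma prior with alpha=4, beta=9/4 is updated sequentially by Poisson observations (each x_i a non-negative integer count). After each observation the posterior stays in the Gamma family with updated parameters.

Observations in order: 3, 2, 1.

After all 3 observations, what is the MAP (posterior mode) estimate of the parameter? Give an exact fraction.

12/7

obs 1: x=3 → posterior Gamma(7, 13/4)
obs 2: x=2 → posterior Gamma(9, 17/4)
obs 3: x=1 → posterior Gamma(10, 21/4)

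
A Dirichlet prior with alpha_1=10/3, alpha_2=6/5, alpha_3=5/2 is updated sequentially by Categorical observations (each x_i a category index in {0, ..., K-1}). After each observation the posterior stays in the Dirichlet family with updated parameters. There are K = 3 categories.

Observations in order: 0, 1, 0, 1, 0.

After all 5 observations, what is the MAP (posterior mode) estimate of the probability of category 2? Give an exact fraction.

45/271

obs 1: x=0 → posterior Dirichlet(13/3, 6/5, 5/2)
obs 2: x=1 → posterior Dirichlet(13/3, 11/5, 5/2)
obs 3: x=0 → posterior Dirichlet(16/3, 11/5, 5/2)
obs 4: x=1 → posterior Dirichlet(16/3, 16/5, 5/2)
obs 5: x=0 → posterior Dirichlet(19/3, 16/5, 5/2)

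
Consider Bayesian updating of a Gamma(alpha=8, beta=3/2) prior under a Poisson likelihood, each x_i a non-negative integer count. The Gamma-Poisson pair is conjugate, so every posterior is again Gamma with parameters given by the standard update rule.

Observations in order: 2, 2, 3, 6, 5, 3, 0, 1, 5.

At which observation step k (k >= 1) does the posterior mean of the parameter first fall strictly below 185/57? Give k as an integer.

k = 8

obs 1: x=2 → posterior Gamma(10, 5/2)
obs 2: x=2 → posterior Gamma(12, 7/2)
obs 3: x=3 → posterior Gamma(15, 9/2)
obs 4: x=6 → posterior Gamma(21, 11/2)
obs 5: x=5 → posterior Gamma(26, 13/2)
obs 6: x=3 → posterior Gamma(29, 15/2)
obs 7: x=0 → posterior Gamma(29, 17/2)
obs 8: x=1 → posterior Gamma(30, 19/2)
obs 9: x=5 → posterior Gamma(35, 21/2)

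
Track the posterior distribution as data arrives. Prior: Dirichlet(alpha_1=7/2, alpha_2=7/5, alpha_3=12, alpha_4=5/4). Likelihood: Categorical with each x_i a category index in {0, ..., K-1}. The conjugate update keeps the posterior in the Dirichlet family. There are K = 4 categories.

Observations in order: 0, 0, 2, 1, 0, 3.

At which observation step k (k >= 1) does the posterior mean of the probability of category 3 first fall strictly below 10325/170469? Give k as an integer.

k = 3

obs 1: x=0 → posterior Dirichlet(9/2, 7/5, 12, 5/4)
obs 2: x=0 → posterior Dirichlet(11/2, 7/5, 12, 5/4)
obs 3: x=2 → posterior Dirichlet(11/2, 7/5, 13, 5/4)
obs 4: x=1 → posterior Dirichlet(11/2, 12/5, 13, 5/4)
obs 5: x=0 → posterior Dirichlet(13/2, 12/5, 13, 5/4)
obs 6: x=3 → posterior Dirichlet(13/2, 12/5, 13, 9/4)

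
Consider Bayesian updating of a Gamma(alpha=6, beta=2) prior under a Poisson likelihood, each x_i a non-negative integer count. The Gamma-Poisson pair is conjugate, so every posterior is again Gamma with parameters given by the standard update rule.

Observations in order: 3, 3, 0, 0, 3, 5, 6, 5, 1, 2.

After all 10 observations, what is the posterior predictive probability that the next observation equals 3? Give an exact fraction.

35144759634677470666824988555891137576960/164400841185494513395503358052498933338333

obs 1: x=3 → posterior Gamma(9, 3)
obs 2: x=3 → posterior Gamma(12, 4)
obs 3: x=0 → posterior Gamma(12, 5)
obs 4: x=0 → posterior Gamma(12, 6)
obs 5: x=3 → posterior Gamma(15, 7)
obs 6: x=5 → posterior Gamma(20, 8)
obs 7: x=6 → posterior Gamma(26, 9)
obs 8: x=5 → posterior Gamma(31, 10)
obs 9: x=1 → posterior Gamma(32, 11)
obs 10: x=2 → posterior Gamma(34, 12)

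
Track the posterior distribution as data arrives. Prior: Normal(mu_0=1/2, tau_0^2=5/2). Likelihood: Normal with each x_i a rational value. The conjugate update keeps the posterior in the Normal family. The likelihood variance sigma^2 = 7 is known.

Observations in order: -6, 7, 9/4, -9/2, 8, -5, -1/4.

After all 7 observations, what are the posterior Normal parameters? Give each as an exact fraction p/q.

obs 1: x=-6 → posterior Normal(-23/19, 35/19)
obs 2: x=7 → posterior Normal(1/2, 35/24)
obs 3: x=9/4 → posterior Normal(93/116, 35/29)
obs 4: x=-9/2 → posterior Normal(3/136, 35/34)
obs 5: x=8 → posterior Normal(163/156, 35/39)
obs 6: x=-5 → posterior Normal(63/176, 35/44)
obs 7: x=-1/4 → posterior Normal(29/98, 5/7)

mu_0=29/98, tau_0^2=5/7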